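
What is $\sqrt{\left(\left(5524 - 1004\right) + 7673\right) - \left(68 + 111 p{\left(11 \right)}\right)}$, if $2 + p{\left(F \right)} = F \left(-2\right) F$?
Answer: $\sqrt{39209} \approx 198.01$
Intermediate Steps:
$p{\left(F \right)} = -2 - 2 F^{2}$ ($p{\left(F \right)} = -2 + F \left(-2\right) F = -2 + - 2 F F = -2 - 2 F^{2}$)
$\sqrt{\left(\left(5524 - 1004\right) + 7673\right) - \left(68 + 111 p{\left(11 \right)}\right)} = \sqrt{\left(\left(5524 - 1004\right) + 7673\right) - \left(68 + 111 \left(-2 - 2 \cdot 11^{2}\right)\right)} = \sqrt{\left(4520 + 7673\right) - \left(68 + 111 \left(-2 - 242\right)\right)} = \sqrt{12193 - \left(68 + 111 \left(-2 - 242\right)\right)} = \sqrt{12193 - -27016} = \sqrt{12193 + \left(27084 - 68\right)} = \sqrt{12193 + 27016} = \sqrt{39209}$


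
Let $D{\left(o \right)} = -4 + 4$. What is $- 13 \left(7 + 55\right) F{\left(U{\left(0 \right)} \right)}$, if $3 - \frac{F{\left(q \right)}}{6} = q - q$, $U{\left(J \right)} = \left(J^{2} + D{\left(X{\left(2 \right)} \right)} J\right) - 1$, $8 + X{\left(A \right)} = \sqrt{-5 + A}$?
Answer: $-14508$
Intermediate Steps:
$X{\left(A \right)} = -8 + \sqrt{-5 + A}$
$D{\left(o \right)} = 0$
$U{\left(J \right)} = -1 + J^{2}$ ($U{\left(J \right)} = \left(J^{2} + 0 J\right) - 1 = \left(J^{2} + 0\right) - 1 = J^{2} - 1 = -1 + J^{2}$)
$F{\left(q \right)} = 18$ ($F{\left(q \right)} = 18 - 6 \left(q - q\right) = 18 - 0 = 18 + 0 = 18$)
$- 13 \left(7 + 55\right) F{\left(U{\left(0 \right)} \right)} = - 13 \left(7 + 55\right) 18 = - 13 \cdot 62 \cdot 18 = \left(-13\right) 1116 = -14508$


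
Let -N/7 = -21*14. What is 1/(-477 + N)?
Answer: 1/1581 ≈ 0.00063251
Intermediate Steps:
N = 2058 (N = -(-147)*14 = -7*(-294) = 2058)
1/(-477 + N) = 1/(-477 + 2058) = 1/1581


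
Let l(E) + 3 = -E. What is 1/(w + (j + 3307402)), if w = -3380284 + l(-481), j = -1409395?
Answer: -1/1481799 ≈ -6.7486e-7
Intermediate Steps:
l(E) = -3 - E
w = -3379806 (w = -3380284 + (-3 - 1*(-481)) = -3380284 + (-3 + 481) = -3380284 + 478 = -3379806)
1/(w + (j + 3307402)) = 1/(-3379806 + (-1409395 + 3307402)) = 1/(-3379806 + 1898007) = 1/(-1481799) = -1/1481799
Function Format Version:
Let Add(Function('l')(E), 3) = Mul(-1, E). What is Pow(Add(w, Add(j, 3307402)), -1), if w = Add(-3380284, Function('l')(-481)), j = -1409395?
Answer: Rational(-1, 1481799) ≈ -6.7486e-7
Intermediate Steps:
Function('l')(E) = Add(-3, Mul(-1, E))
w = -3379806 (w = Add(-3380284, Add(-3, Mul(-1, -481))) = Add(-3380284, Add(-3, 481)) = Add(-3380284, 478) = -3379806)
Pow(Add(w, Add(j, 3307402)), -1) = Pow(Add(-3379806, Add(-1409395, 3307402)), -1) = Pow(Add(-3379806, 1898007), -1) = Pow(-1481799, -1) = Rational(-1, 1481799)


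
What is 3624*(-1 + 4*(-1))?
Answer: -18120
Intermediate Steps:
3624*(-1 + 4*(-1)) = 3624*(-1 - 4) = 3624*(-5) = -18120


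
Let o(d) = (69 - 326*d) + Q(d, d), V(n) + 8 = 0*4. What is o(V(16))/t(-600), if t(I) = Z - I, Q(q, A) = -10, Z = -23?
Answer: 2667/577 ≈ 4.6222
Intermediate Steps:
V(n) = -8 (V(n) = -8 + 0*4 = -8 + 0 = -8)
o(d) = 59 - 326*d (o(d) = (69 - 326*d) - 10 = 59 - 326*d)
t(I) = -23 - I
o(V(16))/t(-600) = (59 - 326*(-8))/(-23 - 1*(-600)) = (59 + 2608)/(-23 + 600) = 2667/577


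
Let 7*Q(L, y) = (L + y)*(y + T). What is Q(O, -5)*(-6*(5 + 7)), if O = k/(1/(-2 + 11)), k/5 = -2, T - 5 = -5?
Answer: -34200/7 ≈ -4885.7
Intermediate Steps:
T = 0 (T = 5 - 5 = 0)
k = -10 (k = 5*(-2) = -10)
O = -90 (O = -10/(1/(-2 + 11)) = -10/(1/9) = -10/⅑ = -10*9 = -90)
Q(L, y) = y*(L + y)/7 (Q(L, y) = ((L + y)*(y + 0))/7 = ((L + y)*y)/7 = (y*(L + y))/7 = y*(L + y)/7)
Q(O, -5)*(-6*(5 + 7)) = ((⅐)*(-5)*(-90 - 5))*(-6*(5 + 7)) = ((⅐)*(-5)*(-95))*(-6*12) = (475/7)*(-72) = -34200/7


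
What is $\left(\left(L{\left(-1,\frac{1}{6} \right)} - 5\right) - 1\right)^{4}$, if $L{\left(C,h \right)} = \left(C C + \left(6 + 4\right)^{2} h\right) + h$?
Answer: $\frac{25411681}{1296} \approx 19608.0$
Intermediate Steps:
$L{\left(C,h \right)} = C^{2} + 101 h$ ($L{\left(C,h \right)} = \left(C^{2} + 10^{2} h\right) + h = \left(C^{2} + 100 h\right) + h = C^{2} + 101 h$)
$\left(\left(L{\left(-1,\frac{1}{6} \right)} - 5\right) - 1\right)^{4} = \left(\left(\left(\left(-1\right)^{2} + \frac{101}{6}\right) - 5\right) - 1\right)^{4} = \left(\left(\left(1 + 101 \cdot \frac{1}{6}\right) - 5\right) - 1\right)^{4} = \left(\left(\left(1 + \frac{101}{6}\right) - 5\right) - 1\right)^{4} = \left(\left(\frac{107}{6} - 5\right) - 1\right)^{4} = \left(\frac{77}{6} - 1\right)^{4} = \left(\frac{71}{6}\right)^{4} = \frac{25411681}{1296}$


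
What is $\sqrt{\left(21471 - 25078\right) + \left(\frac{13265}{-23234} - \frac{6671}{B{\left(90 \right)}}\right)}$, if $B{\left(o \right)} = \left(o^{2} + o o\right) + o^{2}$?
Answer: $\frac{i \sqrt{35494693734104907}}{3136590} \approx 60.065 i$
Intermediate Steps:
$B{\left(o \right)} = 3 o^{2}$ ($B{\left(o \right)} = \left(o^{2} + o^{2}\right) + o^{2} = 2 o^{2} + o^{2} = 3 o^{2}$)
$\sqrt{\left(21471 - 25078\right) + \left(\frac{13265}{-23234} - \frac{6671}{B{\left(90 \right)}}\right)} = \sqrt{\left(21471 - 25078\right) + \left(\frac{13265}{-23234} - \frac{6671}{3 \cdot 90^{2}}\right)} = \sqrt{-3607 - \left(\frac{13265}{23234} + \frac{6671}{3 \cdot 8100}\right)} = \sqrt{-3607 - \left(\frac{13265}{23234} + \frac{6671}{24300}\right)} = \sqrt{-3607 - \frac{238666757}{282293100}} = \sqrt{- \frac{1018469878457}{282293100}} = \frac{i \sqrt{35494693734104907}}{3136590}$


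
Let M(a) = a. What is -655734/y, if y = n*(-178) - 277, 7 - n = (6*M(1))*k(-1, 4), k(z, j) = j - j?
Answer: 655734/1523 ≈ 430.55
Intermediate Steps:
k(z, j) = 0
n = 7 (n = 7 - 6*1*0 = 7 - 6*0 = 7 - 1*0 = 7 + 0 = 7)
y = -1523 (y = 7*(-178) - 277 = -1246 - 277 = -1523)
-655734/y = -655734/(-1523) = -655734*(-1/1523) = 655734/1523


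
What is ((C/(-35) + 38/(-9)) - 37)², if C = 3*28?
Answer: 3853369/2025 ≈ 1902.9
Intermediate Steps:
C = 84
((C/(-35) + 38/(-9)) - 37)² = ((84/(-35) + 38/(-9)) - 37)² = ((84*(-1/35) + 38*(-⅑)) - 37)² = ((-12/5 - 38/9) - 37)² = (-298/45 - 37)² = (-1963/45)² = 3853369/2025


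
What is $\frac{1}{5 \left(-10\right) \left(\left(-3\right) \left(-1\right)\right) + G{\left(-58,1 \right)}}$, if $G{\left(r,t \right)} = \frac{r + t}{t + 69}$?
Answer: $- \frac{70}{10557} \approx -0.0066307$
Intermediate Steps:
$G{\left(r,t \right)} = \frac{r + t}{69 + t}$
$\frac{1}{5 \left(-10\right) \left(\left(-3\right) \left(-1\right)\right) + G{\left(-58,1 \right)}} = \frac{1}{5 \left(-10\right) \left(\left(-3\right) \left(-1\right)\right) + \frac{-58 + 1}{69 + 1}} = \frac{1}{\left(-50\right) 3 + \frac{1}{70} \left(-57\right)} = \frac{1}{-150 + \frac{1}{70} \left(-57\right)} = \frac{1}{-150 - \frac{57}{70}} = \frac{1}{- \frac{10557}{70}} = - \frac{70}{10557}$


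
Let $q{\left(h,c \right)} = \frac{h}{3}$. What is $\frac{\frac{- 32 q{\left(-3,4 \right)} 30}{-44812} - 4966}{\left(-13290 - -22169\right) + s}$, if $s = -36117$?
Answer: $\frac{27817169}{152573657} \approx 0.18232$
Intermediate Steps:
$q{\left(h,c \right)} = \frac{h}{3}$ ($q{\left(h,c \right)} = h \frac{1}{3} = \frac{h}{3}$)
$\frac{\frac{- 32 q{\left(-3,4 \right)} 30}{-44812} - 4966}{\left(-13290 - -22169\right) + s} = \frac{\frac{- 32 \cdot \frac{1}{3} \left(-3\right) 30}{-44812} - 4966}{\left(-13290 - -22169\right) - 36117} = \frac{\left(-32\right) \left(-1\right) 30 \left(- \frac{1}{44812}\right) - 4966}{\left(-13290 + 22169\right) - 36117} = \frac{32 \cdot 30 \left(- \frac{1}{44812}\right) - 4966}{8879 - 36117} = \frac{960 \left(- \frac{1}{44812}\right) - 4966}{-27238} = \left(- \frac{240}{11203} - 4966\right) \left(- \frac{1}{27238}\right) = \left(- \frac{55634338}{11203}\right) \left(- \frac{1}{27238}\right) = \frac{27817169}{152573657}$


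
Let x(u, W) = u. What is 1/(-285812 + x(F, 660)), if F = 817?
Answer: -1/284995 ≈ -3.5088e-6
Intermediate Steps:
1/(-285812 + x(F, 660)) = 1/(-285812 + 817) = 1/(-284995) = -1/284995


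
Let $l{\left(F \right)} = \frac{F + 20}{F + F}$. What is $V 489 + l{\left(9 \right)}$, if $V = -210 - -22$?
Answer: $- \frac{1654747}{18} \approx -91930.0$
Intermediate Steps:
$V = -188$ ($V = -210 + 22 = -188$)
$l{\left(F \right)} = \frac{20 + F}{2 F}$
$V 489 + l{\left(9 \right)} = \left(-188\right) 489 + \frac{20 + 9}{2 \cdot 9} = -91932 + \frac{1}{2} \cdot \frac{1}{9} \cdot 29 = -91932 + \frac{29}{18} = - \frac{1654747}{18}$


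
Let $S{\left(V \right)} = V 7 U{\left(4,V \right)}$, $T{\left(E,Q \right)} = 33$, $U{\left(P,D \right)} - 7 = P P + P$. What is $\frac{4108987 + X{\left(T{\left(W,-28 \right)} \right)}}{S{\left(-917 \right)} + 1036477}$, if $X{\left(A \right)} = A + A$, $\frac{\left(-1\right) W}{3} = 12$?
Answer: $\frac{4109053}{863164} \approx 4.7605$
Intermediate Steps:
$W = -36$ ($W = \left(-3\right) 12 = -36$)
$U{\left(P,D \right)} = 7 + P + P^{2}$ ($U{\left(P,D \right)} = 7 + \left(P P + P\right) = 7 + \left(P^{2} + P\right) = 7 + \left(P + P^{2}\right) = 7 + P + P^{2}$)
$S{\left(V \right)} = 189 V$ ($S{\left(V \right)} = V 7 \left(7 + 4 + 4^{2}\right) = 7 V \left(7 + 4 + 16\right) = 7 V 27 = 189 V$)
$X{\left(A \right)} = 2 A$
$\frac{4108987 + X{\left(T{\left(W,-28 \right)} \right)}}{S{\left(-917 \right)} + 1036477} = \frac{4108987 + 2 \cdot 33}{189 \left(-917\right) + 1036477} = \frac{4108987 + 66}{-173313 + 1036477} = \frac{4109053}{863164}$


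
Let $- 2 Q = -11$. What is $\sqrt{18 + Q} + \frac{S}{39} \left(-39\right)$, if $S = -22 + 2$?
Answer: $20 + \frac{\sqrt{94}}{2} \approx 24.848$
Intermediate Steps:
$Q = \frac{11}{2}$ ($Q = \left(- \frac{1}{2}\right) \left(-11\right) = \frac{11}{2} \approx 5.5$)
$S = -20$
$\sqrt{18 + Q} + \frac{S}{39} \left(-39\right) = \sqrt{18 + \frac{11}{2}} + - \frac{20}{39} \left(-39\right) = \sqrt{\frac{47}{2}} + \left(-20\right) \frac{1}{39} \left(-39\right) = \frac{\sqrt{94}}{2} - -20 = \frac{\sqrt{94}}{2} + 20 = 20 + \frac{\sqrt{94}}{2}$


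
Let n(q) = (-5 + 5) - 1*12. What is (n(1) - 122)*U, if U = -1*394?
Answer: 52796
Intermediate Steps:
n(q) = -12 (n(q) = 0 - 12 = -12)
U = -394
(n(1) - 122)*U = (-12 - 122)*(-394) = -134*(-394) = 52796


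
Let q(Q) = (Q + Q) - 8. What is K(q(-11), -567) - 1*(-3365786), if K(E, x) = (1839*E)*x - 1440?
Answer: 34645736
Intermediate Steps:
q(Q) = -8 + 2*Q (q(Q) = 2*Q - 8 = -8 + 2*Q)
K(E, x) = -1440 + 1839*E*x (K(E, x) = 1839*E*x - 1440 = -1440 + 1839*E*x)
K(q(-11), -567) - 1*(-3365786) = (-1440 + 1839*(-8 + 2*(-11))*(-567)) - 1*(-3365786) = (-1440 + 1839*(-8 - 22)*(-567)) + 3365786 = (-1440 + 1839*(-30)*(-567)) + 3365786 = (-1440 + 31281390) + 3365786 = 31279950 + 3365786 = 34645736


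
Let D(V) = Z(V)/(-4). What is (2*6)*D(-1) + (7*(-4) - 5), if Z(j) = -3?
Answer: -24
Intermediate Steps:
D(V) = 3/4 (D(V) = -3/(-4) = -3*(-1/4) = 3/4)
(2*6)*D(-1) + (7*(-4) - 5) = (2*6)*(3/4) + (7*(-4) - 5) = 12*(3/4) + (-28 - 5) = 9 - 33 = -24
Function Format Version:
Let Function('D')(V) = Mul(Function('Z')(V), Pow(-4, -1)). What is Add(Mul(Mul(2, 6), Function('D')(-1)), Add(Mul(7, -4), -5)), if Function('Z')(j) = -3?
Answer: -24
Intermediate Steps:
Function('D')(V) = Rational(3, 4) (Function('D')(V) = Mul(-3, Pow(-4, -1)) = Mul(-3, Rational(-1, 4)) = Rational(3, 4))
Add(Mul(Mul(2, 6), Function('D')(-1)), Add(Mul(7, -4), -5)) = Add(Mul(Mul(2, 6), Rational(3, 4)), Add(Mul(7, -4), -5)) = Add(Mul(12, Rational(3, 4)), Add(-28, -5)) = Add(9, -33) = -24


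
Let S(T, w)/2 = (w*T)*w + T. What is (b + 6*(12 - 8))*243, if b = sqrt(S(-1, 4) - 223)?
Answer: 5832 + 243*I*sqrt(257) ≈ 5832.0 + 3895.6*I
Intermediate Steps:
S(T, w) = 2*T + 2*T*w**2 (S(T, w) = 2*((w*T)*w + T) = 2*((T*w)*w + T) = 2*(T*w**2 + T) = 2*(T + T*w**2) = 2*T + 2*T*w**2)
b = I*sqrt(257) (b = sqrt(2*(-1)*(1 + 4**2) - 223) = sqrt(2*(-1)*(1 + 16) - 223) = sqrt(2*(-1)*17 - 223) = sqrt(-34 - 223) = sqrt(-257) = I*sqrt(257) ≈ 16.031*I)
(b + 6*(12 - 8))*243 = (I*sqrt(257) + 6*(12 - 8))*243 = (I*sqrt(257) + 6*4)*243 = (I*sqrt(257) + 24)*243 = (24 + I*sqrt(257))*243 = 5832 + 243*I*sqrt(257)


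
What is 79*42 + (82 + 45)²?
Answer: 19447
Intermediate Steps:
79*42 + (82 + 45)² = 3318 + 127² = 3318 + 16129 = 19447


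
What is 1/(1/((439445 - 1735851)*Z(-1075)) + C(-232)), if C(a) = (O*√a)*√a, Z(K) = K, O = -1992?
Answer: 1393636450/644060723548801 ≈ 2.1638e-6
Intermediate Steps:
C(a) = -1992*a (C(a) = (-1992*√a)*√a = -1992*a)
1/(1/((439445 - 1735851)*Z(-1075)) + C(-232)) = 1/(1/((439445 - 1735851)*(-1075)) - 1992*(-232)) = 1/(-1/1075/(-1296406) + 462144) = 1/(-1/1296406*(-1/1075) + 462144) = 1/(1/1393636450 + 462144) = 1/(644060723548801/1393636450) = 1393636450/644060723548801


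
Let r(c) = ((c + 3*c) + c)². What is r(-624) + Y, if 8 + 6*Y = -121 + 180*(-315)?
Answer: 19449857/2 ≈ 9.7249e+6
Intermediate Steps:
Y = -18943/2 (Y = -4/3 + (-121 + 180*(-315))/6 = -4/3 + (-121 - 56700)/6 = -4/3 + (⅙)*(-56821) = -4/3 - 56821/6 = -18943/2 ≈ -9471.5)
r(c) = 25*c² (r(c) = (4*c + c)² = (5*c)² = 25*c²)
r(-624) + Y = 25*(-624)² - 18943/2 = 25*389376 - 18943/2 = 9734400 - 18943/2 = 19449857/2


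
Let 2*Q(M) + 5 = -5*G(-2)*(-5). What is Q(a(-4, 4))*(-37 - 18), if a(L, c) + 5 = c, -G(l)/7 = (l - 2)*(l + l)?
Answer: 154275/2 ≈ 77138.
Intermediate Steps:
G(l) = -14*l*(-2 + l) (G(l) = -7*(l - 2)*(l + l) = -7*(-2 + l)*2*l = -14*l*(-2 + l))
a(L, c) = -5 + c
Q(M) = -2805/2 (Q(M) = -5/2 + (-70*(-2)*(2 - 1*(-2))*(-5))/2 = -5/2 + (-70*(-2)*(2 + 2)*(-5))/2 = -5/2 + (-70*(-2)*4*(-5))/2 = -5/2 + (-5*(-112)*(-5))/2 = -5/2 + (560*(-5))/2 = -5/2 + (1/2)*(-2800) = -5/2 - 1400 = -2805/2)
Q(a(-4, 4))*(-37 - 18) = -2805*(-37 - 18)/2 = -2805/2*(-55) = 154275/2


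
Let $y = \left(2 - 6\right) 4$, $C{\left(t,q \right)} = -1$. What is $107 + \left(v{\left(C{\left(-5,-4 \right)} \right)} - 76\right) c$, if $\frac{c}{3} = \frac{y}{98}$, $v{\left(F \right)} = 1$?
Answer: $\frac{7043}{49} \approx 143.73$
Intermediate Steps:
$y = -16$ ($y = \left(-4\right) 4 = -16$)
$c = - \frac{24}{49}$ ($c = 3 \left(- \frac{16}{98}\right) = 3 \left(\left(-16\right) \frac{1}{98}\right) = 3 \left(- \frac{8}{49}\right) = - \frac{24}{49} \approx -0.4898$)
$107 + \left(v{\left(C{\left(-5,-4 \right)} \right)} - 76\right) c = 107 + \left(1 - 76\right) \left(- \frac{24}{49}\right) = 107 - - \frac{1800}{49} = 107 + \frac{1800}{49} = \frac{7043}{49}$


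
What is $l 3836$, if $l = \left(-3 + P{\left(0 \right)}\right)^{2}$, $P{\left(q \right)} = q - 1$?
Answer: $61376$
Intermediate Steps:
$P{\left(q \right)} = -1 + q$
$l = 16$ ($l = \left(-3 + \left(-1 + 0\right)\right)^{2} = \left(-3 - 1\right)^{2} = \left(-4\right)^{2} = 16$)
$l 3836 = 16 \cdot 3836 = 61376$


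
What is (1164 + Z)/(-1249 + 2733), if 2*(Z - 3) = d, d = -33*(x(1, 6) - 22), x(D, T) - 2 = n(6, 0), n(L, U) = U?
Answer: 1497/1484 ≈ 1.0088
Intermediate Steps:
x(D, T) = 2 (x(D, T) = 2 + 0 = 2)
d = 660 (d = -33*(2 - 22) = -33*(-20) = 660)
Z = 333 (Z = 3 + (½)*660 = 3 + 330 = 333)
(1164 + Z)/(-1249 + 2733) = (1164 + 333)/(-1249 + 2733) = 1497/1484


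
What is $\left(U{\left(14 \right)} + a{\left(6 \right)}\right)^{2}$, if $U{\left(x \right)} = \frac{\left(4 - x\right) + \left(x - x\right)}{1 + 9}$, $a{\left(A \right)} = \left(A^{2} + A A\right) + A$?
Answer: $5929$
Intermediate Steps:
$a{\left(A \right)} = A + 2 A^{2}$ ($a{\left(A \right)} = \left(A^{2} + A^{2}\right) + A = 2 A^{2} + A = A + 2 A^{2}$)
$U{\left(x \right)} = \frac{2}{5} - \frac{x}{10}$ ($U{\left(x \right)} = \frac{\left(4 - x\right) + 0}{10} = \left(4 - x\right) \frac{1}{10} = \frac{2}{5} - \frac{x}{10}$)
$\left(U{\left(14 \right)} + a{\left(6 \right)}\right)^{2} = \left(\left(\frac{2}{5} - \frac{7}{5}\right) + 6 \left(1 + 2 \cdot 6\right)\right)^{2} = \left(\left(\frac{2}{5} - \frac{7}{5}\right) + 6 \left(1 + 12\right)\right)^{2} = \left(-1 + 6 \cdot 13\right)^{2} = \left(-1 + 78\right)^{2} = 77^{2} = 5929$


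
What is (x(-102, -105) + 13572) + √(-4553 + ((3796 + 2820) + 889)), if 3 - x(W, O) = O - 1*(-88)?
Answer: 13592 + 6*√82 ≈ 13646.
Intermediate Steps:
x(W, O) = -85 - O (x(W, O) = 3 - (O - 1*(-88)) = 3 - (O + 88) = 3 - (88 + O) = 3 + (-88 - O) = -85 - O)
(x(-102, -105) + 13572) + √(-4553 + ((3796 + 2820) + 889)) = ((-85 - 1*(-105)) + 13572) + √(-4553 + ((3796 + 2820) + 889)) = ((-85 + 105) + 13572) + √(-4553 + (6616 + 889)) = (20 + 13572) + √(-4553 + 7505) = 13592 + √2952 = 13592 + 6*√82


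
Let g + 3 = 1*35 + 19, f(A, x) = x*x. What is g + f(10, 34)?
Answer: 1207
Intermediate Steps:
f(A, x) = x²
g = 51 (g = -3 + (1*35 + 19) = -3 + (35 + 19) = -3 + 54 = 51)
g + f(10, 34) = 51 + 34² = 51 + 1156 = 1207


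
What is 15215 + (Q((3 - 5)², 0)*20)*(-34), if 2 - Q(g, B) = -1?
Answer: 13175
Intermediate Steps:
Q(g, B) = 3 (Q(g, B) = 2 - 1*(-1) = 2 + 1 = 3)
15215 + (Q((3 - 5)², 0)*20)*(-34) = 15215 + (3*20)*(-34) = 15215 + 60*(-34) = 15215 - 2040 = 13175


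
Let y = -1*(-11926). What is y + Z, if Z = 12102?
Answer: 24028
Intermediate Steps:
y = 11926
y + Z = 11926 + 12102 = 24028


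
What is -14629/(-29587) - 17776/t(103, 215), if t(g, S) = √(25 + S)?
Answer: 14629/29587 - 4444*√15/15 ≈ -1146.9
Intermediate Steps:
-14629/(-29587) - 17776/t(103, 215) = -14629/(-29587) - 17776/√(25 + 215) = -14629*(-1/29587) - 17776*√15/60 = 14629/29587 - 17776*√15/60 = 14629/29587 - 4444*√15/15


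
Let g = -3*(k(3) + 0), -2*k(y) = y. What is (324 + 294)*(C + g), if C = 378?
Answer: 236385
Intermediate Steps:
k(y) = -y/2
g = 9/2 (g = -3*(-1/2*3 + 0) = -3*(-3/2 + 0) = -3*(-3/2) = 9/2 ≈ 4.5000)
(324 + 294)*(C + g) = (324 + 294)*(378 + 9/2) = 618*(765/2) = 236385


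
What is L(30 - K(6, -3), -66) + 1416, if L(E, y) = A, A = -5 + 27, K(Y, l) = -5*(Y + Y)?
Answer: 1438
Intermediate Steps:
K(Y, l) = -10*Y
A = 22
L(E, y) = 22
L(30 - K(6, -3), -66) + 1416 = 22 + 1416 = 1438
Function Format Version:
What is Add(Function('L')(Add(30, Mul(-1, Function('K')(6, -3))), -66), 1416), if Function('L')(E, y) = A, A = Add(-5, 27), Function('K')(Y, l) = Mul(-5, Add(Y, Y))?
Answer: 1438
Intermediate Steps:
Function('K')(Y, l) = Mul(-10, Y) (Function('K')(Y, l) = Mul(-5, Mul(2, Y)) = Mul(-10, Y))
A = 22
Function('L')(E, y) = 22
Add(Function('L')(Add(30, Mul(-1, Function('K')(6, -3))), -66), 1416) = Add(22, 1416) = 1438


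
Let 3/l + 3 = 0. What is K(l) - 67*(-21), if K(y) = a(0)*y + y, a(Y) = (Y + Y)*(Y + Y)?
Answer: 1406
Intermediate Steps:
l = -1 (l = 3/(-3 + 0) = 3/(-3) = 3*(-1/3) = -1)
a(Y) = 4*Y**2 (a(Y) = (2*Y)*(2*Y) = 4*Y**2)
K(y) = y (K(y) = (4*0**2)*y + y = (4*0)*y + y = 0*y + y = 0 + y = y)
K(l) - 67*(-21) = -1 - 67*(-21) = -1 + 1407 = 1406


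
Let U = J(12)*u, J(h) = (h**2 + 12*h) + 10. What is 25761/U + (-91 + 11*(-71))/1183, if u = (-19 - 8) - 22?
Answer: -6172601/2467738 ≈ -2.5013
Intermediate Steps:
J(h) = 10 + h**2 + 12*h
u = -49 (u = -27 - 22 = -49)
U = -14602 (U = (10 + 12**2 + 12*12)*(-49) = (10 + 144 + 144)*(-49) = 298*(-49) = -14602)
25761/U + (-91 + 11*(-71))/1183 = 25761/(-14602) + (-91 + 11*(-71))/1183 = 25761*(-1/14602) + (-91 - 781)*(1/1183) = -25761/14602 - 872*1/1183 = -25761/14602 - 872/1183 = -6172601/2467738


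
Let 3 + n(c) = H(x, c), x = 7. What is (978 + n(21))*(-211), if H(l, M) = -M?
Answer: -201294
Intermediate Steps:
n(c) = -3 - c
(978 + n(21))*(-211) = (978 + (-3 - 1*21))*(-211) = (978 + (-3 - 21))*(-211) = (978 - 24)*(-211) = 954*(-211) = -201294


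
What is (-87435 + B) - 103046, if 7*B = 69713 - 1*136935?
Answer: -1400589/7 ≈ -2.0008e+5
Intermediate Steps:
B = -67222/7 (B = (69713 - 1*136935)/7 = (69713 - 136935)/7 = (⅐)*(-67222) = -67222/7 ≈ -9603.1)
(-87435 + B) - 103046 = (-87435 - 67222/7) - 103046 = -679267/7 - 103046 = -1400589/7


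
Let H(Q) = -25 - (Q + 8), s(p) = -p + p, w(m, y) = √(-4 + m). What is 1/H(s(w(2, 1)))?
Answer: -1/33 ≈ -0.030303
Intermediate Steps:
s(p) = 0
H(Q) = -33 - Q (H(Q) = -25 - (8 + Q) = -25 + (-8 - Q) = -33 - Q)
1/H(s(w(2, 1))) = 1/(-33 - 1*0) = 1/(-33 + 0) = 1/(-33) = -1/33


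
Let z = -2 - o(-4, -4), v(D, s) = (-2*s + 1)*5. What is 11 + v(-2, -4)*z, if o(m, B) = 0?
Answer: -79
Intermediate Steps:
v(D, s) = 5 - 10*s (v(D, s) = (1 - 2*s)*5 = 5 - 10*s)
z = -2 (z = -2 - 1*0 = -2 + 0 = -2)
11 + v(-2, -4)*z = 11 + (5 - 10*(-4))*(-2) = 11 + (5 + 40)*(-2) = 11 + 45*(-2) = 11 - 90 = -79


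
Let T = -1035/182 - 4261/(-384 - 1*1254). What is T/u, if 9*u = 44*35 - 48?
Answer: -361/19396 ≈ -0.018612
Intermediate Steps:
u = 1492/9 (u = (44*35 - 48)/9 = (1540 - 48)/9 = (1/9)*1492 = 1492/9 ≈ 165.78)
T = -361/117 (T = -1035*1/182 - 4261/(-384 - 1254) = -1035/182 - 4261/(-1638) = -1035/182 - 4261*(-1/1638) = -1035/182 + 4261/1638 = -361/117 ≈ -3.0855)
T/u = -361/(117*1492/9) = -361/117*9/1492 = -361/19396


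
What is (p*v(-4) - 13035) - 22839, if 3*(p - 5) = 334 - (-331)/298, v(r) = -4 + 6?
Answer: -15931345/447 ≈ -35641.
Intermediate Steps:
v(r) = 2
p = 104333/894 (p = 5 + (334 - (-331)/298)/3 = 5 + (334 - 1*(-331/298))/3 = 5 + (334 + 331/298)/3 = 5 + (⅓)*(99863/298) = 5 + 99863/894 = 104333/894 ≈ 116.70)
(p*v(-4) - 13035) - 22839 = ((104333/894)*2 - 13035) - 22839 = (104333/447 - 13035) - 22839 = -5722312/447 - 22839 = -15931345/447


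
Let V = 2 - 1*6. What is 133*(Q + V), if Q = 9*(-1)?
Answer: -1729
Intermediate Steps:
V = -4 (V = 2 - 6 = -4)
Q = -9
133*(Q + V) = 133*(-9 - 4) = 133*(-13) = -1729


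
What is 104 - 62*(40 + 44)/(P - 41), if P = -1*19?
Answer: 954/5 ≈ 190.80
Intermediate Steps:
P = -19
104 - 62*(40 + 44)/(P - 41) = 104 - 62*(40 + 44)/(-19 - 41) = 104 - 5208/(-60) = 104 - 5208*(-1)/60 = 104 - 62*(-7/5) = 104 + 434/5 = 954/5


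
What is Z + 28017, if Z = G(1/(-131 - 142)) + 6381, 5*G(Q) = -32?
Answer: 171958/5 ≈ 34392.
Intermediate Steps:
G(Q) = -32/5 (G(Q) = (⅕)*(-32) = -32/5)
Z = 31873/5 (Z = -32/5 + 6381 = 31873/5 ≈ 6374.6)
Z + 28017 = 31873/5 + 28017 = 171958/5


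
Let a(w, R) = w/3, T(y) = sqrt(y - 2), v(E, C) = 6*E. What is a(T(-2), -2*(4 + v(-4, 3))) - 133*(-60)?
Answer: 7980 + 2*I/3 ≈ 7980.0 + 0.66667*I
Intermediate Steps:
T(y) = sqrt(-2 + y)
a(w, R) = w/3 (a(w, R) = w*(1/3) = w/3)
a(T(-2), -2*(4 + v(-4, 3))) - 133*(-60) = sqrt(-2 - 2)/3 - 133*(-60) = sqrt(-4)/3 + 7980 = (2*I)/3 + 7980 = 2*I/3 + 7980 = 7980 + 2*I/3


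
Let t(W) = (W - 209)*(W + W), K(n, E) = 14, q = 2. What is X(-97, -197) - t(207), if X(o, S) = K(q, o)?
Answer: 842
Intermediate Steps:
t(W) = 2*W*(-209 + W) (t(W) = (-209 + W)*(2*W) = 2*W*(-209 + W))
X(o, S) = 14
X(-97, -197) - t(207) = 14 - 2*207*(-209 + 207) = 14 - 2*207*(-2) = 14 - 1*(-828) = 14 + 828 = 842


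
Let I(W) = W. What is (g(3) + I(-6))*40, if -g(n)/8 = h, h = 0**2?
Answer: -240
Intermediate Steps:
h = 0
g(n) = 0 (g(n) = -8*0 = 0)
(g(3) + I(-6))*40 = (0 - 6)*40 = -6*40 = -240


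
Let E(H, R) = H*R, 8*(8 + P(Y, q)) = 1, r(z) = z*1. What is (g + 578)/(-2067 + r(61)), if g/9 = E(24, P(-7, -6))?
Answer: 1123/2006 ≈ 0.55982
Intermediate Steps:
r(z) = z
P(Y, q) = -63/8 (P(Y, q) = -8 + (1/8)*1 = -8 + 1/8 = -63/8)
g = -1701 (g = 9*(24*(-63/8)) = 9*(-189) = -1701)
(g + 578)/(-2067 + r(61)) = (-1701 + 578)/(-2067 + 61) = -1123/(-2006) = -1123*(-1/2006) = 1123/2006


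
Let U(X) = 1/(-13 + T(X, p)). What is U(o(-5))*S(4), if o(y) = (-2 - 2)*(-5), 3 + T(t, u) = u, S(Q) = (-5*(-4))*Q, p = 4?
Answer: -20/3 ≈ -6.6667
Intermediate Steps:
S(Q) = 20*Q
T(t, u) = -3 + u
o(y) = 20 (o(y) = -4*(-5) = 20)
U(X) = -1/12 (U(X) = 1/(-13 + (-3 + 4)) = 1/(-13 + 1) = 1/(-12) = -1/12)
U(o(-5))*S(4) = -5*4/3 = -1/12*80 = -20/3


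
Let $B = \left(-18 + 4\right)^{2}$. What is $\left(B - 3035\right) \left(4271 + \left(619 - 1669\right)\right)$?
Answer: $-9144419$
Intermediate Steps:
$B = 196$ ($B = \left(-14\right)^{2} = 196$)
$\left(B - 3035\right) \left(4271 + \left(619 - 1669\right)\right) = \left(196 - 3035\right) \left(4271 + \left(619 - 1669\right)\right) = - 2839 \left(4271 - 1050\right) = \left(-2839\right) 3221 = -9144419$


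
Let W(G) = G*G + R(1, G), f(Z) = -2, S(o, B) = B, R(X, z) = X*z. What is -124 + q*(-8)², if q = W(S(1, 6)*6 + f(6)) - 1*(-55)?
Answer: 79556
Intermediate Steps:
W(G) = G + G² (W(G) = G*G + 1*G = G² + G = G + G²)
q = 1245 (q = (6*6 - 2)*(1 + (6*6 - 2)) - 1*(-55) = (36 - 2)*(1 + (36 - 2)) + 55 = 34*(1 + 34) + 55 = 34*35 + 55 = 1190 + 55 = 1245)
-124 + q*(-8)² = -124 + 1245*(-8)² = -124 + 1245*64 = -124 + 79680 = 79556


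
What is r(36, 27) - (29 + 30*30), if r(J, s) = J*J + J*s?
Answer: 1339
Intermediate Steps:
r(J, s) = J**2 + J*s
r(36, 27) - (29 + 30*30) = 36*(36 + 27) - (29 + 30*30) = 36*63 - (29 + 900) = 2268 - 1*929 = 2268 - 929 = 1339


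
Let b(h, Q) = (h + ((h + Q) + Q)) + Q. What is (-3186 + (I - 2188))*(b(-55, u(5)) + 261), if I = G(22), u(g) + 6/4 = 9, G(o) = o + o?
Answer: -924755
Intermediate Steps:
G(o) = 2*o
u(g) = 15/2 (u(g) = -3/2 + 9 = 15/2)
I = 44 (I = 2*22 = 44)
b(h, Q) = 2*h + 3*Q (b(h, Q) = (h + ((Q + h) + Q)) + Q = (h + (h + 2*Q)) + Q = (2*Q + 2*h) + Q = 2*h + 3*Q)
(-3186 + (I - 2188))*(b(-55, u(5)) + 261) = (-3186 + (44 - 2188))*((2*(-55) + 3*(15/2)) + 261) = (-3186 - 2144)*((-110 + 45/2) + 261) = -5330*(-175/2 + 261) = -5330*347/2 = -924755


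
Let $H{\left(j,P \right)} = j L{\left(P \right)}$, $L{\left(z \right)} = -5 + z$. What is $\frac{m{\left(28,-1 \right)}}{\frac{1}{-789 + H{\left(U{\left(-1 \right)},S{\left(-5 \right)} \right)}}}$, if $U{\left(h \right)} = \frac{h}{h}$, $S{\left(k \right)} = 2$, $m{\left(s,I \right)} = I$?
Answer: $792$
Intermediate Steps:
$U{\left(h \right)} = 1$
$H{\left(j,P \right)} = j \left(-5 + P\right)$
$\frac{m{\left(28,-1 \right)}}{\frac{1}{-789 + H{\left(U{\left(-1 \right)},S{\left(-5 \right)} \right)}}} = - \frac{1}{\frac{1}{-789 + 1 \left(-5 + 2\right)}} = - \frac{1}{\frac{1}{-789 + 1 \left(-3\right)}} = - \frac{1}{\frac{1}{-789 - 3}} = - \frac{1}{\frac{1}{-792}} = - \frac{1}{- \frac{1}{792}} = \left(-1\right) \left(-792\right) = 792$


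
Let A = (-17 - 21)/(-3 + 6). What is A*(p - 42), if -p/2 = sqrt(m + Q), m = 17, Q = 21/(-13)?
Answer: 532 + 760*sqrt(26)/39 ≈ 631.37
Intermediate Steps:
Q = -21/13 (Q = 21*(-1/13) = -21/13 ≈ -1.6154)
p = -20*sqrt(26)/13 (p = -2*sqrt(17 - 21/13) = -20*sqrt(26)/13 ≈ -7.8446)
A = -38/3 ≈ -12.667
A*(p - 42) = -38*(-20*sqrt(26)/13 - 42)/3 = -38*(-42 - 20*sqrt(26)/13)/3 = 532 + 760*sqrt(26)/39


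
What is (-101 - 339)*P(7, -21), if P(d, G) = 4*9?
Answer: -15840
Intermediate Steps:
P(d, G) = 36
(-101 - 339)*P(7, -21) = (-101 - 339)*36 = -440*36 = -15840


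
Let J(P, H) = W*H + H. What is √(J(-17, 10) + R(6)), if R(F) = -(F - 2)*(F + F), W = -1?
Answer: 4*I*√3 ≈ 6.9282*I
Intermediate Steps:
J(P, H) = 0 (J(P, H) = -H + H = 0)
R(F) = -2*F*(-2 + F) (R(F) = -(-2 + F)*2*F = -2*F*(-2 + F))
√(J(-17, 10) + R(6)) = √(0 + 2*6*(2 - 1*6)) = √(0 + 2*6*(2 - 6)) = √(0 + 2*6*(-4)) = √(0 - 48) = √(-48) = 4*I*√3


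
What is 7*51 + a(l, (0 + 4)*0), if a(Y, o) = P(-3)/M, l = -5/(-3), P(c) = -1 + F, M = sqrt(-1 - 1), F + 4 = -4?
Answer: 357 + 9*I*sqrt(2)/2 ≈ 357.0 + 6.364*I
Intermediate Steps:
F = -8 (F = -4 - 4 = -8)
M = I*sqrt(2) (M = sqrt(-2) = I*sqrt(2) ≈ 1.4142*I)
P(c) = -9 (P(c) = -1 - 8 = -9)
l = 5/3 (l = -5*(-1/3) = 5/3 ≈ 1.6667)
a(Y, o) = 9*I*sqrt(2)/2 (a(Y, o) = -9*(-I*sqrt(2)/2) = -(-9)*I*sqrt(2)/2 = 9*I*sqrt(2)/2)
7*51 + a(l, (0 + 4)*0) = 7*51 + 9*I*sqrt(2)/2 = 357 + 9*I*sqrt(2)/2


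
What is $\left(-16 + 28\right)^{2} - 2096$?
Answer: $-1952$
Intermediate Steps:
$\left(-16 + 28\right)^{2} - 2096 = 12^{2} - 2096 = 144 - 2096 = -1952$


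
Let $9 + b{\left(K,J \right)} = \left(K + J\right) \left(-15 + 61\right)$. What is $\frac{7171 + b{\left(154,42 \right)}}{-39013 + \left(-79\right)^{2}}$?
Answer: $- \frac{8089}{16386} \approx -0.49365$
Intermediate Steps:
$b{\left(K,J \right)} = -9 + 46 J + 46 K$ ($b{\left(K,J \right)} = -9 + \left(K + J\right) \left(-15 + 61\right) = -9 + \left(J + K\right) 46 = -9 + \left(46 J + 46 K\right) = -9 + 46 J + 46 K$)
$\frac{7171 + b{\left(154,42 \right)}}{-39013 + \left(-79\right)^{2}} = \frac{7171 + \left(-9 + 46 \cdot 42 + 46 \cdot 154\right)}{-39013 + \left(-79\right)^{2}} = \frac{7171 + \left(-9 + 1932 + 7084\right)}{-39013 + 6241} = \frac{7171 + 9007}{-32772} = 16178 \left(- \frac{1}{32772}\right) = - \frac{8089}{16386}$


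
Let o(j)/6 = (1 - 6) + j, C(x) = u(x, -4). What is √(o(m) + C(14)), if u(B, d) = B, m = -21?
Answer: I*√142 ≈ 11.916*I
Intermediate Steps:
C(x) = x
o(j) = -30 + 6*j (o(j) = 6*((1 - 6) + j) = 6*(-5 + j) = -30 + 6*j)
√(o(m) + C(14)) = √((-30 + 6*(-21)) + 14) = √((-30 - 126) + 14) = √(-156 + 14) = √(-142) = I*√142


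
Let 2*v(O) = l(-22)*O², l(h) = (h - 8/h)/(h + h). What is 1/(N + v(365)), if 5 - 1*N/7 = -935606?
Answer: 484/3185703843 ≈ 1.5193e-7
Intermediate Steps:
l(h) = (h - 8/h)/(2*h) (l(h) = (h - 8/h)/((2*h)) = (h - 8/h)*(1/(2*h)) = (h - 8/h)/(2*h))
N = 6549277 (N = 35 - 7*(-935606) = 35 + 6549242 = 6549277)
v(O) = 119*O²/484 (v(O) = ((½ - 4/(-22)²)*O²)/2 = ((½ - 4*1/484)*O²)/2 = ((½ - 1/121)*O²)/2 = (119*O²/242)/2 = 119*O²/484)
1/(N + v(365)) = 1/(6549277 + (119/484)*365²) = 1/(6549277 + (119/484)*133225) = 1/(6549277 + 15853775/484) = 1/(3185703843/484) = 484/3185703843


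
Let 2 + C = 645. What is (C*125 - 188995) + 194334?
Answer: 85714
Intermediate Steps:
C = 643 (C = -2 + 645 = 643)
(C*125 - 188995) + 194334 = (643*125 - 188995) + 194334 = (80375 - 188995) + 194334 = -108620 + 194334 = 85714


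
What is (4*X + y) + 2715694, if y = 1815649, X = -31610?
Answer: 4404903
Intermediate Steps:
(4*X + y) + 2715694 = (4*(-31610) + 1815649) + 2715694 = (-126440 + 1815649) + 2715694 = 1689209 + 2715694 = 4404903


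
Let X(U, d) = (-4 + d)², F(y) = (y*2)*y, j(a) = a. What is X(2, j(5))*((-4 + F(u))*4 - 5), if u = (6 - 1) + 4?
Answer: 627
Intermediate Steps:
u = 9 (u = 5 + 4 = 9)
F(y) = 2*y² (F(y) = (2*y)*y = 2*y²)
X(2, j(5))*((-4 + F(u))*4 - 5) = (-4 + 5)²*((-4 + 2*9²)*4 - 5) = 1²*((-4 + 2*81)*4 - 5) = 1*((-4 + 162)*4 - 5) = 1*(158*4 - 5) = 1*(632 - 5) = 1*627 = 627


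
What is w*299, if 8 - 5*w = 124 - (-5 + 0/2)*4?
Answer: -40664/5 ≈ -8132.8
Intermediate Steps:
w = -136/5 (w = 8/5 - (124 - (-5 + 0/2)*4)/5 = 8/5 - (124 - (-5 + 0*(½))*4)/5 = 8/5 - (124 - (-5 + 0)*4)/5 = 8/5 - (124 - (-5)*4)/5 = 8/5 - (124 - 1*(-20))/5 = 8/5 - (124 + 20)/5 = 8/5 - ⅕*144 = 8/5 - 144/5 = -136/5 ≈ -27.200)
w*299 = -136/5*299 = -40664/5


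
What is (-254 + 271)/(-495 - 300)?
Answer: -17/795 ≈ -0.021384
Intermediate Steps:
(-254 + 271)/(-495 - 300) = 17/(-795) = 17*(-1/795) = -17/795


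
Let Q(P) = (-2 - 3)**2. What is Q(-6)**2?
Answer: 625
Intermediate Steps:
Q(P) = 25 (Q(P) = (-5)**2 = 25)
Q(-6)**2 = 25**2 = 625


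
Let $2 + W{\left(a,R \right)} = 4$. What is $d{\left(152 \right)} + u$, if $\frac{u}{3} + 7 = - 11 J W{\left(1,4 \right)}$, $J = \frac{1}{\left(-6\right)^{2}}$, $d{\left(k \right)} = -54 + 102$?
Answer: $\frac{151}{6} \approx 25.167$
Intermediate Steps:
$d{\left(k \right)} = 48$
$W{\left(a,R \right)} = 2$ ($W{\left(a,R \right)} = -2 + 4 = 2$)
$J = \frac{1}{36} \approx 0.027778$
$u = - \frac{137}{6}$ ($u = -21 + 3 \left(-11\right) \frac{1}{36} \cdot 2 = -21 + 3 \left(\left(- \frac{11}{36}\right) 2\right) = -21 + 3 \left(- \frac{11}{18}\right) = -21 - \frac{11}{6} = - \frac{137}{6} \approx -22.833$)
$d{\left(152 \right)} + u = 48 - \frac{137}{6} = \frac{151}{6}$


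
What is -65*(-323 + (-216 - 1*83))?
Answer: 40430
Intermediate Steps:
-65*(-323 + (-216 - 1*83)) = -65*(-323 + (-216 - 83)) = -65*(-323 - 299) = -65*(-622) = 40430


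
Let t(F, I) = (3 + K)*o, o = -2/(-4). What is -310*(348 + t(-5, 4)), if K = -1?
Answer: -108190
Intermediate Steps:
o = 1/2 (o = -2*(-1/4) = 1/2 ≈ 0.50000)
t(F, I) = 1 (t(F, I) = (3 - 1)*(1/2) = 2*(1/2) = 1)
-310*(348 + t(-5, 4)) = -310*(348 + 1) = -310*349 = -108190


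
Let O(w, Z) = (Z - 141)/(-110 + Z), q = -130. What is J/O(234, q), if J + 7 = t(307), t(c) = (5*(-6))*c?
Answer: -2212080/271 ≈ -8162.7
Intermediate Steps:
O(w, Z) = (-141 + Z)/(-110 + Z)
t(c) = -30*c
J = -9217 (J = -7 - 30*307 = -7 - 9210 = -9217)
J/O(234, q) = -9217*(-110 - 130)/(-141 - 130) = -9217/(-271/(-240)) = -9217/((-1/240*(-271))) = -9217/271/240 = -9217*240/271 = -2212080/271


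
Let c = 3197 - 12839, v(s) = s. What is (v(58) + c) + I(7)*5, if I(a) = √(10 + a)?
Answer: -9584 + 5*√17 ≈ -9563.4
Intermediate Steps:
c = -9642
(v(58) + c) + I(7)*5 = (58 - 9642) + √(10 + 7)*5 = -9584 + √17*5 = -9584 + 5*√17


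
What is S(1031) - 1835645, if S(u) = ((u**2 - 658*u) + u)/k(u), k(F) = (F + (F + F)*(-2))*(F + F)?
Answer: -5677650172/3093 ≈ -1.8356e+6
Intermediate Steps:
k(F) = -6*F**2 (k(F) = (F + (2*F)*(-2))*(2*F) = (F - 4*F)*(2*F) = (-3*F)*(2*F) = -6*F**2)
S(u) = -(u**2 - 657*u)/(6*u**2) (S(u) = ((u**2 - 658*u) + u)/((-6*u**2)) = (u**2 - 657*u)*(-1/(6*u**2)) = -(u**2 - 657*u)/(6*u**2))
S(1031) - 1835645 = (1/6)*(657 - 1*1031)/1031 - 1835645 = (1/6)*(1/1031)*(657 - 1031) - 1835645 = (1/6)*(1/1031)*(-374) - 1835645 = -187/3093 - 1835645 = -5677650172/3093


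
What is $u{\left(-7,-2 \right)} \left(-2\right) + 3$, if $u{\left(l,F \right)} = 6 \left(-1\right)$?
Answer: $15$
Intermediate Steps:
$u{\left(l,F \right)} = -6$
$u{\left(-7,-2 \right)} \left(-2\right) + 3 = \left(-6\right) \left(-2\right) + 3 = 12 + 3 = 15$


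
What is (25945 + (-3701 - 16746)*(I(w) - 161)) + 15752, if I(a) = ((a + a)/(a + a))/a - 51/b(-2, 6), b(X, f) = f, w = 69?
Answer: 21043003/6 ≈ 3.5072e+6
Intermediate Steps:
I(a) = -17/2 + 1/a (I(a) = ((a + a)/(a + a))/a - 51/6 = ((2*a)/((2*a)))/a - 51*⅙ = ((2*a)*(1/(2*a)))/a - 17/2 = 1/a - 17/2 = -17/2 + 1/a)
(25945 + (-3701 - 16746)*(I(w) - 161)) + 15752 = (25945 + (-3701 - 16746)*((-17/2 + 1/69) - 161)) + 15752 = (25945 - 20447*((-17/2 + 1/69) - 161)) + 15752 = (25945 - 20447*(-1171/138 - 161)) + 15752 = (25945 - 20447*(-23389/138)) + 15752 = (25945 + 20792821/6) + 15752 = 20948491/6 + 15752 = 21043003/6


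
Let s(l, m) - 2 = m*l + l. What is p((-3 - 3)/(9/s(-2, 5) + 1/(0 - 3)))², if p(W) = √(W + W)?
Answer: 360/37 ≈ 9.7297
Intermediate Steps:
s(l, m) = 2 + l + l*m (s(l, m) = 2 + (m*l + l) = 2 + (l*m + l) = 2 + (l + l*m) = 2 + l + l*m)
p(W) = √2*√W (p(W) = √(2*W) = √2*√W)
p((-3 - 3)/(9/s(-2, 5) + 1/(0 - 3)))² = (√2*√((-3 - 3)/(9/(2 - 2 - 2*5) + 1/(0 - 3))))² = (√2*√(-6/(9/(2 - 2 - 10) + 1/(-3))))² = (√2*√(-6/(9/(-10) - ⅓)))² = (√2*√(-6/(9*(-⅒) - ⅓)))² = (√2*√(-6/(-9/10 - ⅓)))² = (√2*√(-6/(-37/30)))² = (√2*√(-6*(-30/37)))² = (√2*√(180/37))² = (√2*(6*√185/37))² = (6*√370/37)² = 360/37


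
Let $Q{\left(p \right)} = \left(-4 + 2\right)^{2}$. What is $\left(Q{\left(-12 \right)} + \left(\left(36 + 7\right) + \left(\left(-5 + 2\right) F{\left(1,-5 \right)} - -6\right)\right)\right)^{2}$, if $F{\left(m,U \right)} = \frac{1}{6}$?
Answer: $\frac{11025}{4} \approx 2756.3$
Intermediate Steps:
$F{\left(m,U \right)} = \frac{1}{6}$
$Q{\left(p \right)} = 4$ ($Q{\left(p \right)} = \left(-2\right)^{2} = 4$)
$\left(Q{\left(-12 \right)} + \left(\left(36 + 7\right) + \left(\left(-5 + 2\right) F{\left(1,-5 \right)} - -6\right)\right)\right)^{2} = \left(4 + \left(\left(36 + 7\right) + \left(\left(-5 + 2\right) \frac{1}{6} - -6\right)\right)\right)^{2} = \left(4 + \left(43 + \left(\left(-3\right) \frac{1}{6} + 6\right)\right)\right)^{2} = \left(4 + \left(43 + \left(- \frac{1}{2} + 6\right)\right)\right)^{2} = \left(4 + \left(43 + \frac{11}{2}\right)\right)^{2} = \left(4 + \frac{97}{2}\right)^{2} = \left(\frac{105}{2}\right)^{2} = \frac{11025}{4}$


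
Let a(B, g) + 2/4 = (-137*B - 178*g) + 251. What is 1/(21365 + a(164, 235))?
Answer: -2/85365 ≈ -2.3429e-5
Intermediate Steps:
a(B, g) = 501/2 - 178*g - 137*B (a(B, g) = -½ + ((-137*B - 178*g) + 251) = -½ + ((-178*g - 137*B) + 251) = -½ + (251 - 178*g - 137*B) = 501/2 - 178*g - 137*B)
1/(21365 + a(164, 235)) = 1/(21365 + (501/2 - 178*235 - 137*164)) = 1/(21365 + (501/2 - 41830 - 22468)) = 1/(21365 - 128095/2) = 1/(-85365/2) = -2/85365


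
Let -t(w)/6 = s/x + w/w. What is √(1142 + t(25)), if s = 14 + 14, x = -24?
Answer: 3*√127 ≈ 33.808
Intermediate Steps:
s = 28
t(w) = 1 (t(w) = -6*(28/(-24) + w/w) = -6*(28*(-1/24) + 1) = -6*(-7/6 + 1) = -6*(-⅙) = 1)
√(1142 + t(25)) = √(1142 + 1) = √1143 = 3*√127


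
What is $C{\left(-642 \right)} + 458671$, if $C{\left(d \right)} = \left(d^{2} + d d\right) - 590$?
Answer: $1282409$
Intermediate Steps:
$C{\left(d \right)} = -590 + 2 d^{2}$ ($C{\left(d \right)} = \left(d^{2} + d^{2}\right) - 590 = 2 d^{2} - 590 = -590 + 2 d^{2}$)
$C{\left(-642 \right)} + 458671 = \left(-590 + 2 \left(-642\right)^{2}\right) + 458671 = \left(-590 + 2 \cdot 412164\right) + 458671 = \left(-590 + 824328\right) + 458671 = 823738 + 458671 = 1282409$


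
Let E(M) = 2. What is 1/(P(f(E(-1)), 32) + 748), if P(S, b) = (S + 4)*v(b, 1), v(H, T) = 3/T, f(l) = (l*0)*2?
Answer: 1/760 ≈ 0.0013158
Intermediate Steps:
f(l) = 0 (f(l) = 0*2 = 0)
P(S, b) = 12 + 3*S (P(S, b) = (S + 4)*(3/1) = (4 + S)*(3*1) = (4 + S)*3 = 12 + 3*S)
1/(P(f(E(-1)), 32) + 748) = 1/((12 + 3*0) + 748) = 1/((12 + 0) + 748) = 1/(12 + 748) = 1/760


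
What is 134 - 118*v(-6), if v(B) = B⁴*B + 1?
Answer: 917584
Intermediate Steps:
v(B) = 1 + B⁵ (v(B) = B⁵ + 1 = 1 + B⁵)
134 - 118*v(-6) = 134 - 118*(1 + (-6)⁵) = 134 - 118*(1 - 7776) = 134 - 118*(-7775) = 134 + 917450 = 917584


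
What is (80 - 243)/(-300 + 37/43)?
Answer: 7009/12863 ≈ 0.54490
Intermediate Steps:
(80 - 243)/(-300 + 37/43) = -163/(-300 + 37*(1/43)) = -163/(-300 + 37/43) = -163/(-12863/43) = -163*(-43/12863) = 7009/12863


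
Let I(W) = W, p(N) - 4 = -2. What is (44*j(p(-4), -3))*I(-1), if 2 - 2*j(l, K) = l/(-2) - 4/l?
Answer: -110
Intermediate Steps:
p(N) = 2 (p(N) = 4 - 2 = 2)
j(l, K) = 1 + 2/l + l/4 (j(l, K) = 1 - (l/(-2) - 4/l)/2 = 1 - (l*(-1/2) - 4/l)/2 = 1 - (-l/2 - 4/l)/2 = 1 - (-4/l - l/2)/2 = 1 + (2/l + l/4) = 1 + 2/l + l/4)
(44*j(p(-4), -3))*I(-1) = (44*(1 + 2/2 + (1/4)*2))*(-1) = (44*(1 + 2*(1/2) + 1/2))*(-1) = (44*(1 + 1 + 1/2))*(-1) = (44*(5/2))*(-1) = 110*(-1) = -110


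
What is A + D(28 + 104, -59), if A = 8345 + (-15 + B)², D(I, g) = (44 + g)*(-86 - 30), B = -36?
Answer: 12686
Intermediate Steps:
D(I, g) = -5104 - 116*g (D(I, g) = (44 + g)*(-116) = -5104 - 116*g)
A = 10946 (A = 8345 + (-15 - 36)² = 8345 + (-51)² = 8345 + 2601 = 10946)
A + D(28 + 104, -59) = 10946 + (-5104 - 116*(-59)) = 10946 + (-5104 + 6844) = 10946 + 1740 = 12686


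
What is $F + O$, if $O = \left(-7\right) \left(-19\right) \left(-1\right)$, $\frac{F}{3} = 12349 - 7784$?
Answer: $13562$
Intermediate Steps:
$F = 13695$ ($F = 3 \left(12349 - 7784\right) = 3 \cdot 4565 = 13695$)
$O = -133$ ($O = 133 \left(-1\right) = -133$)
$F + O = 13695 - 133 = 13562$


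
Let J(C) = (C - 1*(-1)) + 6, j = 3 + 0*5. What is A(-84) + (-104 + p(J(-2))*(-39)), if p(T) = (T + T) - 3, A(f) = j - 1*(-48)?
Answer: -326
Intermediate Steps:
j = 3 (j = 3 + 0 = 3)
J(C) = 7 + C (J(C) = (C + 1) + 6 = (1 + C) + 6 = 7 + C)
A(f) = 51 (A(f) = 3 - 1*(-48) = 3 + 48 = 51)
p(T) = -3 + 2*T (p(T) = 2*T - 3 = -3 + 2*T)
A(-84) + (-104 + p(J(-2))*(-39)) = 51 + (-104 + (-3 + 2*(7 - 2))*(-39)) = 51 + (-104 + (-3 + 2*5)*(-39)) = 51 + (-104 + (-3 + 10)*(-39)) = 51 + (-104 + 7*(-39)) = 51 + (-104 - 273) = 51 - 377 = -326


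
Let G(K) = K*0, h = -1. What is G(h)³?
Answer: 0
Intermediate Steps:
G(K) = 0
G(h)³ = 0³ = 0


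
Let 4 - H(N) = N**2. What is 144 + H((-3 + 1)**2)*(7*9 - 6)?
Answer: -540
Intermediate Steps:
H(N) = 4 - N**2
144 + H((-3 + 1)**2)*(7*9 - 6) = 144 + (4 - ((-3 + 1)**2)**2)*(7*9 - 6) = 144 + (4 - ((-2)**2)**2)*(63 - 6) = 144 + (4 - 1*4**2)*57 = 144 + (4 - 1*16)*57 = 144 + (4 - 16)*57 = 144 - 12*57 = 144 - 684 = -540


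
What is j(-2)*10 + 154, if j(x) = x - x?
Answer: 154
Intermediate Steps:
j(x) = 0
j(-2)*10 + 154 = 0*10 + 154 = 0 + 154 = 154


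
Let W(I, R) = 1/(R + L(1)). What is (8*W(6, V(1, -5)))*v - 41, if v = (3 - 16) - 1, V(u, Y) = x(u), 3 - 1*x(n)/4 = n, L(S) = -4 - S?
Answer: -235/3 ≈ -78.333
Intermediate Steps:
x(n) = 12 - 4*n
V(u, Y) = 12 - 4*u
W(I, R) = 1/(-5 + R) (W(I, R) = 1/(R + (-4 - 1*1)) = 1/(R + (-4 - 1)) = 1/(R - 5) = 1/(-5 + R))
v = -14 (v = -13 - 1 = -14)
(8*W(6, V(1, -5)))*v - 41 = (8/(-5 + (12 - 4*1)))*(-14) - 41 = (8/(-5 + (12 - 4)))*(-14) - 41 = (8/(-5 + 8))*(-14) - 41 = (8/3)*(-14) - 41 = -112/3 - 41 = -235/3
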